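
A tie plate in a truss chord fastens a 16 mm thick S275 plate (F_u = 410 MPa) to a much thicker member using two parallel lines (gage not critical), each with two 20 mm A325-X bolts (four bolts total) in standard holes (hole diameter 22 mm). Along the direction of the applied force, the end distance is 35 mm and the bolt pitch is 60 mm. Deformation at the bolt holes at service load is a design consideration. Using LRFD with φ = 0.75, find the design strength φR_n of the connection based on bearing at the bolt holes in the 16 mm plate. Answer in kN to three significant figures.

Per bolt r_n = 1.2 l_c t F_u ≤ 2.4 d t F_u; upper limit = 2.4 × 20 × 16 × 410 / 1000 = 314.9 kN.
Edge bolt: l_c = 35 − 22/2 = 24 mm → 1.2 × 24 × 16 × 410 / 1000 = 188.9 → r_n = 188.9 kN.
Interior bolts: l_c = 60 − 22 = 38 mm → 1.2 × 38 × 16 × 410 / 1000 = 299.1 → r_n = 299.1 kN.
R_n = 2 × 188.9 + 2 × 299.1 = 976.1 kN.
Design strength φR_n = 0.75 × 976.1 = 732 kN.

732 kN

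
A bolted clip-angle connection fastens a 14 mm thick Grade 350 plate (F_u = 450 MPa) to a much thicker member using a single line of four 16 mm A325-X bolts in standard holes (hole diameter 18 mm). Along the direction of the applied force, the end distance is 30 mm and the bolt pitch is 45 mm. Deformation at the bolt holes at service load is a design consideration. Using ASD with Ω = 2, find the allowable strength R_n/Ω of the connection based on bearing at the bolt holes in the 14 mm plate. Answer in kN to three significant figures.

386 kN

Per bolt r_n = 1.2 l_c t F_u ≤ 2.4 d t F_u; upper limit = 2.4 × 16 × 14 × 450 / 1000 = 241.9 kN.
Edge bolt: l_c = 30 − 18/2 = 21 mm → 1.2 × 21 × 14 × 450 / 1000 = 158.8 → r_n = 158.8 kN.
Interior bolts: l_c = 45 − 18 = 27 mm → 1.2 × 27 × 14 × 450 / 1000 = 204.1 → r_n = 204.1 kN.
R_n = 1 × 158.8 + 3 × 204.1 = 771.1 kN.
Allowable strength R_n/Ω = 771.1 / 2 = 386 kN.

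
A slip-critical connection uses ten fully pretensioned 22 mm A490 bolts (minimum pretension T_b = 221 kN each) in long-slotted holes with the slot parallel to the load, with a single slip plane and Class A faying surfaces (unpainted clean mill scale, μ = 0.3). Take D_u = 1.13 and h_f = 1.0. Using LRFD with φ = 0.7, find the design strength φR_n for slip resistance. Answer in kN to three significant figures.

524 kN

R_n = μ · D_u · h_f · T_b · n_s · n_b = 0.3 × 1.13 × 1.0 × 221 × 1 × 10 = 749.2 kN.
Design strength φR_n = 0.7 × 749.2 = 524 kN.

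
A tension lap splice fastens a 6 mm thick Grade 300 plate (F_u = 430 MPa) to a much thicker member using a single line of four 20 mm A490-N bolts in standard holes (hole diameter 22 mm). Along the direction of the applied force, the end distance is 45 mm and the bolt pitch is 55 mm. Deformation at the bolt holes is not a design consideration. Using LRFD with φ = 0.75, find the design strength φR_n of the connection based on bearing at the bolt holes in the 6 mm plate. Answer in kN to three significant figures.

386 kN

Per bolt r_n = 1.5 l_c t F_u ≤ 3.0 d t F_u; upper limit = 3.0 × 20 × 6 × 430 / 1000 = 154.8 kN.
Edge bolt: l_c = 45 − 22/2 = 34 mm → 1.5 × 34 × 6 × 430 / 1000 = 131.6 → r_n = 131.6 kN.
Interior bolts: l_c = 55 − 22 = 33 mm → 1.5 × 33 × 6 × 430 / 1000 = 127.7 → r_n = 127.7 kN.
R_n = 1 × 131.6 + 3 × 127.7 = 514.7 kN.
Design strength φR_n = 0.75 × 514.7 = 386 kN.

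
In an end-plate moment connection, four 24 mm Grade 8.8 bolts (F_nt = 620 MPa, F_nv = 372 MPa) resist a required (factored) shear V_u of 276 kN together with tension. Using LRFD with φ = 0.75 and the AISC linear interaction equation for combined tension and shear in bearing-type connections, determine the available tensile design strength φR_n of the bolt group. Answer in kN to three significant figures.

634 kN

A_b = π·24²/4 = 452.4 mm²; f_rv = 276 × 1000 / (4 × 452.4) = 152.5 MPa.
F'_nt = 1.3 F_nt − (F_nt / φF_nv) f_rv = 1.3·620 − (620/(0.75·372))·152.5 = 467.1 MPa, capped at F_nt → F'_nt = 467.1 MPa.
R_n = F'_nt · A_b · n = 467.1 × 452.4 × 4 / 1000 = 845.2 kN.
Design strength φR_n = 0.75 × 845.2 = 634 kN.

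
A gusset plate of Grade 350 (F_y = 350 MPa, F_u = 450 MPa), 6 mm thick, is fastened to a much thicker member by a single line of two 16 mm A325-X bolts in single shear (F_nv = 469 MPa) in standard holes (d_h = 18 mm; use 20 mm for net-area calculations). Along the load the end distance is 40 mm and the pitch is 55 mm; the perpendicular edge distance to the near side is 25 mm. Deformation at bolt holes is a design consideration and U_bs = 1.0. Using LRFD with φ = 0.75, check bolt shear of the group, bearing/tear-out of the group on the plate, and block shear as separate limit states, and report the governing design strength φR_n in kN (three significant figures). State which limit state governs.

109 kN (block shear governs)

Bolt shear: A_b = π·16²/4 = 201.1 mm²; R_n = 469 × 201.1 × 2 × 1 / 1000 = 188.6 kN → 0.75 × 188.6 = 141 kN.
Bearing: edge l_c = 31, r_n = 100.4 kN; interior l_c = 37, r_n = 103.7 kN; R_n = 100.4 + 1·103.7 = 204.1 kN → 153 kN.
Block shear: A_gv = 570, A_nv = 390, A_nt = 90 mm²; R_n = min(0.6F_uA_nv, 0.6F_yA_gv) + U_bs·F_u·A_nt = 145.8 kN → 109 kN.
Block shear governs: 109 kN.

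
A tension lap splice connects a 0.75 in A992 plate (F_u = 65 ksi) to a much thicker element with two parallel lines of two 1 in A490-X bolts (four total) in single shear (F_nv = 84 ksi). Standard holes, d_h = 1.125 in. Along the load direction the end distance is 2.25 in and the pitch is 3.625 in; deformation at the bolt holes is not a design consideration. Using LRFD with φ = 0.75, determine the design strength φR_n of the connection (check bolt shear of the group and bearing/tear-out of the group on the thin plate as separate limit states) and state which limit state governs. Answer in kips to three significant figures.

Bolt shear: A_b = π·1²/4 = 0.7854 in²; R_n = 84 × 0.7854 × 4 × 1 = 263.9 kips → 0.75 × 263.9 = 198 kips.
Bearing (1.5 l_c t F_u ≤ 3.0 d t F_u): upper limit = 3.0·1·0.75·65 = 146.2 kips.
  Edge l_c = 2.25 − 1.125/2 = 1.688 → r_n = 123.4 kips; interior l_c = 3.625 − 1.125 = 2.5 → r_n = 146.2 kips.
  R_n,bearing = 2·123.4 + 2·146.2 = 539.3 kips → 0.75 × 539.3 = 404 kips.
Bolt shear governs: 198 kips.

198 kips (bolt shear governs)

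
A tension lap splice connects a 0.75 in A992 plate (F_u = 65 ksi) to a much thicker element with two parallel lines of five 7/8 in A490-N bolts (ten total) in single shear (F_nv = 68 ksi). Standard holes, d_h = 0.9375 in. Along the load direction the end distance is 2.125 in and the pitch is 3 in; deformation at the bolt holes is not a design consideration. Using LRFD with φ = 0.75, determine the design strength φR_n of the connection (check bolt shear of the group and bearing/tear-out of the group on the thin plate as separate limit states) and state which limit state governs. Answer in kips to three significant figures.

307 kips (bolt shear governs)

Bolt shear: A_b = π·0.875²/4 = 0.6013 in²; R_n = 68 × 0.6013 × 10 × 1 = 408.9 kips → 0.75 × 408.9 = 307 kips.
Bearing (1.5 l_c t F_u ≤ 3.0 d t F_u): upper limit = 3.0·0.875·0.75·65 = 128 kips.
  Edge l_c = 2.125 − 0.9375/2 = 1.656 → r_n = 121.1 kips; interior l_c = 3 − 0.9375 = 2.062 → r_n = 128 kips.
  R_n,bearing = 2·121.1 + 8·128 = 1266 kips → 0.75 × 1266 = 949 kips.
Bolt shear governs: 307 kips.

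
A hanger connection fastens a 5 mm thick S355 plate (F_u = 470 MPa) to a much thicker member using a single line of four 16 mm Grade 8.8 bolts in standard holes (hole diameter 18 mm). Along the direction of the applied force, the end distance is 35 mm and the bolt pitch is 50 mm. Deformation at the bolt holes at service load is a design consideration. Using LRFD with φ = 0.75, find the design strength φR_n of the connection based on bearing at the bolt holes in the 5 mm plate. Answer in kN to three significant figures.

258 kN

Per bolt r_n = 1.2 l_c t F_u ≤ 2.4 d t F_u; upper limit = 2.4 × 16 × 5 × 470 / 1000 = 90.24 kN.
Edge bolt: l_c = 35 − 18/2 = 26 mm → 1.2 × 26 × 5 × 470 / 1000 = 73.32 → r_n = 73.32 kN.
Interior bolts: l_c = 50 − 18 = 32 mm → 1.2 × 32 × 5 × 470 / 1000 = 90.24 → r_n = 90.24 kN.
R_n = 1 × 73.32 + 3 × 90.24 = 344 kN.
Design strength φR_n = 0.75 × 344 = 258 kN.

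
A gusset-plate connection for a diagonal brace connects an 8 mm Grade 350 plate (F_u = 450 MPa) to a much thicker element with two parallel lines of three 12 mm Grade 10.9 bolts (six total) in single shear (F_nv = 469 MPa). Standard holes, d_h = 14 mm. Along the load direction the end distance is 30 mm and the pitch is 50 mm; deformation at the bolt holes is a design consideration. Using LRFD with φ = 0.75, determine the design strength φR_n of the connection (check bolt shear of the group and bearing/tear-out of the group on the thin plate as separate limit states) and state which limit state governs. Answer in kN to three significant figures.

239 kN (bolt shear governs)

Bolt shear: A_b = π·12²/4 = 113.1 mm²; R_n = 469 × 113.1 × 6 × 1 / 1000 = 318.3 kN → 0.75 × 318.3 = 239 kN.
Bearing (1.2 l_c t F_u ≤ 2.4 d t F_u): upper limit = 2.4·12·8·450 / 1000 = 103.7 kN.
  Edge l_c = 30 − 14/2 = 23 → r_n = 99.36 kN; interior l_c = 50 − 14 = 36 → r_n = 103.7 kN.
  R_n,bearing = 2·99.36 + 4·103.7 = 613.4 kN → 0.75 × 613.4 = 460 kN.
Bolt shear governs: 239 kN.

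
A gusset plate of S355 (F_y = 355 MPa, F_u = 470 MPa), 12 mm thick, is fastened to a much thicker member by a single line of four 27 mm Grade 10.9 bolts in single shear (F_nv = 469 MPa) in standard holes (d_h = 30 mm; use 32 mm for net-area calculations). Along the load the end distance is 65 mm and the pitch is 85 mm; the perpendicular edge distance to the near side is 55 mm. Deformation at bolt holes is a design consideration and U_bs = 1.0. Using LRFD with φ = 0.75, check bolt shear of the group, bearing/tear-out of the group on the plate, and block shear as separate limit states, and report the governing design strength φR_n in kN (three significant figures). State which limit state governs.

693 kN (block shear governs)

Bolt shear: A_b = π·27²/4 = 572.6 mm²; R_n = 469 × 572.6 × 4 × 1 / 1000 = 1074 kN → 0.75 × 1074 = 806 kN.
Bearing: edge l_c = 50, r_n = 338.4 kN; interior l_c = 55, r_n = 365.5 kN; R_n = 338.4 + 3·365.5 = 1435 kN → 1080 kN.
Block shear: A_gv = 3840, A_nv = 2496, A_nt = 468 mm²; R_n = min(0.6F_uA_nv, 0.6F_yA_gv) + U_bs·F_u·A_nt = 923.8 kN → 693 kN.
Block shear governs: 693 kN.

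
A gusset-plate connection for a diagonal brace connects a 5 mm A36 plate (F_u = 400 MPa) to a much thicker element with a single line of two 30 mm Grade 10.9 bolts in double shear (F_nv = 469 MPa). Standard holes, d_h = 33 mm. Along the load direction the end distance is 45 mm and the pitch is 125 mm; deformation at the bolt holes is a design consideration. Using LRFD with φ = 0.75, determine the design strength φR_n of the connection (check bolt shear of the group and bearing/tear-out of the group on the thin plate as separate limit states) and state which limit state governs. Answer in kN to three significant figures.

159 kN (bearing governs)

Bolt shear: A_b = π·30²/4 = 706.9 mm²; R_n = 469 × 706.9 × 2 × 2 / 1000 = 1326 kN → 0.75 × 1326 = 995 kN.
Bearing (1.2 l_c t F_u ≤ 2.4 d t F_u): upper limit = 2.4·30·5·400 / 1000 = 144 kN.
  Edge l_c = 45 − 33/2 = 28.5 → r_n = 68.4 kN; interior l_c = 125 − 33 = 92 → r_n = 144 kN.
  R_n,bearing = 1·68.4 + 1·144 = 212.4 kN → 0.75 × 212.4 = 159 kN.
Bearing governs: 159 kN.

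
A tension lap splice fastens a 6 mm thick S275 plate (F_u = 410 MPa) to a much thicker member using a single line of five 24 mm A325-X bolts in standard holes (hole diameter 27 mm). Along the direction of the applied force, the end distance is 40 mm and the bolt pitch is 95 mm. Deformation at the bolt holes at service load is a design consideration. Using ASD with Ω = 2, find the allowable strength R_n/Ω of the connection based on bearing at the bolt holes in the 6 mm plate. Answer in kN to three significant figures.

323 kN

Per bolt r_n = 1.2 l_c t F_u ≤ 2.4 d t F_u; upper limit = 2.4 × 24 × 6 × 410 / 1000 = 141.7 kN.
Edge bolt: l_c = 40 − 27/2 = 26.5 mm → 1.2 × 26.5 × 6 × 410 / 1000 = 78.23 → r_n = 78.23 kN.
Interior bolts: l_c = 95 − 27 = 68 mm → 1.2 × 68 × 6 × 410 / 1000 = 200.7 → r_n = 141.7 kN.
R_n = 1 × 78.23 + 4 × 141.7 = 645 kN.
Allowable strength R_n/Ω = 645 / 2 = 323 kN.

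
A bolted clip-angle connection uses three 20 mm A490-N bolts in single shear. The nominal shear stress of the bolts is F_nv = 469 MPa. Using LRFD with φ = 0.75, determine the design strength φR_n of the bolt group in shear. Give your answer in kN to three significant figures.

A_b = π × 20² / 4 = 314.2 mm².
R_n = F_nv · A_b · n · n_s = 469 × 314.2 × 3 × 1 / 1000 = 442 kN.
Design strength φR_n = 0.75 × 442 = 332 kN.

332 kN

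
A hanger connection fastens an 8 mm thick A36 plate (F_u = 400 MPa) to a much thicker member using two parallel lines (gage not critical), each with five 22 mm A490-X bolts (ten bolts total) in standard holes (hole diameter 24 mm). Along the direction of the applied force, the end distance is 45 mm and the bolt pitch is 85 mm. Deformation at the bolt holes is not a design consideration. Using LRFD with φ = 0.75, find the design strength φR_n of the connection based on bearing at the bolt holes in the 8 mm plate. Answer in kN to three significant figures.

Per bolt r_n = 1.5 l_c t F_u ≤ 3.0 d t F_u; upper limit = 3.0 × 22 × 8 × 400 / 1000 = 211.2 kN.
Edge bolt: l_c = 45 − 24/2 = 33 mm → 1.5 × 33 × 8 × 400 / 1000 = 158.4 → r_n = 158.4 kN.
Interior bolts: l_c = 85 − 24 = 61 mm → 1.5 × 61 × 8 × 400 / 1000 = 292.8 → r_n = 211.2 kN.
R_n = 2 × 158.4 + 8 × 211.2 = 2006 kN.
Design strength φR_n = 0.75 × 2006 = 1500 kN.

1500 kN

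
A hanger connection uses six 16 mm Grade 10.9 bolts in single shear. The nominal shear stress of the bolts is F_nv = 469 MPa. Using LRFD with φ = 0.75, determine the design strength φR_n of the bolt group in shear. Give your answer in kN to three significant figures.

424 kN

A_b = π × 16² / 4 = 201.1 mm².
R_n = F_nv · A_b · n · n_s = 469 × 201.1 × 6 × 1 / 1000 = 565.8 kN.
Design strength φR_n = 0.75 × 565.8 = 424 kN.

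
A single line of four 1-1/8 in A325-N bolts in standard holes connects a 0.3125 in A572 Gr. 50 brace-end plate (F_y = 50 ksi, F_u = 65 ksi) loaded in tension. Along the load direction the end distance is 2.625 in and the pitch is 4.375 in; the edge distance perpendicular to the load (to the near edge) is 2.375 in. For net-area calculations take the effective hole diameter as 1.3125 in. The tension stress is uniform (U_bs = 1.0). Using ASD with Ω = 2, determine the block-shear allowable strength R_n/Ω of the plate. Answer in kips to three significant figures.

Shear plane L_v = 2.625 + 3·4.375 = 15.75 in; A_gv = 15.75 × 0.3125 = 4.922 in².
A_nv = (15.75 − 3.5·1.3125) × 0.3125 = 3.486 in².
A_nt = (2.375 − 0.5·1.3125) × 0.3125 = 0.5371 in².
0.6 F_u A_nv = 136 kips; 0.6 F_y A_gv = 147.7 kips → shear rupture governs the shear term.
R_n = 136 + 1.0 × 65 × 0.5371 = 170.9 kips.
Allowable strength R_n/Ω = 170.9 / 2 = 85.4 kips.

85.4 kips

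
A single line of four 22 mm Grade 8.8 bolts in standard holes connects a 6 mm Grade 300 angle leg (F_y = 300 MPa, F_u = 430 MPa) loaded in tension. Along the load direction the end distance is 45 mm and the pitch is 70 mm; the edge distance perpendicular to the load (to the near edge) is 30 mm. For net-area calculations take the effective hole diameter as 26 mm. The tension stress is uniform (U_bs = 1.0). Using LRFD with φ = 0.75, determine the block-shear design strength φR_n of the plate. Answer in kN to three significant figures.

223 kN

Shear plane L_v = 45 + 3·70 = 255 mm; A_gv = 255 × 6 = 1530 mm².
A_nv = (255 − 3.5·26) × 6 = 984 mm².
A_nt = (30 − 0.5·26) × 6 = 102 mm².
0.6 F_u A_nv = 253.9 kN; 0.6 F_y A_gv = 275.4 kN → shear rupture governs the shear term.
R_n = 253.9 + 1.0 × 430 × 102 / 1000 = 297.7 kN.
Design strength φR_n = 0.75 × 297.7 = 223 kN.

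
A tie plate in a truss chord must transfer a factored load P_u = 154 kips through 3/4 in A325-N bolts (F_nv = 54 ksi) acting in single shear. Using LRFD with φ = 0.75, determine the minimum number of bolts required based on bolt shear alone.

9 bolts

A_b = π·0.75²/4 = 0.4418 in².
Per-bolt design strength φR_n = 0.75 × 54 × 0.4418 × 1 = 17.89 kips.
n ≥ 154 / 17.89 = 8.607 → use 9 bolts.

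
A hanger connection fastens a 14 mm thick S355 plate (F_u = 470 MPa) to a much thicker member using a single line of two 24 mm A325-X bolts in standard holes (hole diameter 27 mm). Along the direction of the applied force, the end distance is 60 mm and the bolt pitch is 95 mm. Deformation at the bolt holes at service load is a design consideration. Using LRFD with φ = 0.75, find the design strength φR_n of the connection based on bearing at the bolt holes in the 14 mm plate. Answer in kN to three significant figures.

Per bolt r_n = 1.2 l_c t F_u ≤ 2.4 d t F_u; upper limit = 2.4 × 24 × 14 × 470 / 1000 = 379 kN.
Edge bolt: l_c = 60 − 27/2 = 46.5 mm → 1.2 × 46.5 × 14 × 470 / 1000 = 367.2 → r_n = 367.2 kN.
Interior bolts: l_c = 95 − 27 = 68 mm → 1.2 × 68 × 14 × 470 / 1000 = 536.9 → r_n = 379 kN.
R_n = 1 × 367.2 + 1 × 379 = 746.2 kN.
Design strength φR_n = 0.75 × 746.2 = 560 kN.

560 kN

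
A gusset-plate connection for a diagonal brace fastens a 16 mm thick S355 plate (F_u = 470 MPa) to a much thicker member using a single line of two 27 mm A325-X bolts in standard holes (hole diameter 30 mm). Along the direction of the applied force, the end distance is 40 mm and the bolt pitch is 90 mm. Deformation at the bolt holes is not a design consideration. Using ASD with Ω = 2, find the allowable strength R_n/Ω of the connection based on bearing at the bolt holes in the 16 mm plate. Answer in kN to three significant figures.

446 kN

Per bolt r_n = 1.5 l_c t F_u ≤ 3.0 d t F_u; upper limit = 3.0 × 27 × 16 × 470 / 1000 = 609.1 kN.
Edge bolt: l_c = 40 − 30/2 = 25 mm → 1.5 × 25 × 16 × 470 / 1000 = 282 → r_n = 282 kN.
Interior bolts: l_c = 90 − 30 = 60 mm → 1.5 × 60 × 16 × 470 / 1000 = 676.8 → r_n = 609.1 kN.
R_n = 1 × 282 + 1 × 609.1 = 891.1 kN.
Allowable strength R_n/Ω = 891.1 / 2 = 446 kN.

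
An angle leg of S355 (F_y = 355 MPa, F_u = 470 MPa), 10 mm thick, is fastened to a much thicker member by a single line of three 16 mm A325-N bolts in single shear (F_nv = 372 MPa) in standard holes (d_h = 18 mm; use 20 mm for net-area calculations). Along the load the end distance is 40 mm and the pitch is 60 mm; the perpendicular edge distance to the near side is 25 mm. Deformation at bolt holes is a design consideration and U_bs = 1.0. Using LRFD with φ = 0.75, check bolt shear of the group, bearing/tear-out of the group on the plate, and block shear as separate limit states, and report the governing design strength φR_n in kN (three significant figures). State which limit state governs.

Bolt shear: A_b = π·16²/4 = 201.1 mm²; R_n = 372 × 201.1 × 3 × 1 / 1000 = 224.4 kN → 0.75 × 224.4 = 168 kN.
Bearing: edge l_c = 31, r_n = 174.8 kN; interior l_c = 42, r_n = 180.5 kN; R_n = 174.8 + 2·180.5 = 535.8 kN → 402 kN.
Block shear: A_gv = 1600, A_nv = 1100, A_nt = 150 mm²; R_n = min(0.6F_uA_nv, 0.6F_yA_gv) + U_bs·F_u·A_nt = 380.7 kN → 286 kN.
Bolt shear governs: 168 kN.

168 kN (bolt shear governs)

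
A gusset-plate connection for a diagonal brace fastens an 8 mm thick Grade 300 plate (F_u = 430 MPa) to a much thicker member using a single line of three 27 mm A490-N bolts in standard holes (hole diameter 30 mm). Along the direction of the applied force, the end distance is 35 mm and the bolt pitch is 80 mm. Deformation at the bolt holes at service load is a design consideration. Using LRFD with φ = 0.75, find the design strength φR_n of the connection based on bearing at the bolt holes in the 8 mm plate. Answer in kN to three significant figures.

372 kN

Per bolt r_n = 1.2 l_c t F_u ≤ 2.4 d t F_u; upper limit = 2.4 × 27 × 8 × 430 / 1000 = 222.9 kN.
Edge bolt: l_c = 35 − 30/2 = 20 mm → 1.2 × 20 × 8 × 430 / 1000 = 82.56 → r_n = 82.56 kN.
Interior bolts: l_c = 80 − 30 = 50 mm → 1.2 × 50 × 8 × 430 / 1000 = 206.4 → r_n = 206.4 kN.
R_n = 1 × 82.56 + 2 × 206.4 = 495.4 kN.
Design strength φR_n = 0.75 × 495.4 = 372 kN.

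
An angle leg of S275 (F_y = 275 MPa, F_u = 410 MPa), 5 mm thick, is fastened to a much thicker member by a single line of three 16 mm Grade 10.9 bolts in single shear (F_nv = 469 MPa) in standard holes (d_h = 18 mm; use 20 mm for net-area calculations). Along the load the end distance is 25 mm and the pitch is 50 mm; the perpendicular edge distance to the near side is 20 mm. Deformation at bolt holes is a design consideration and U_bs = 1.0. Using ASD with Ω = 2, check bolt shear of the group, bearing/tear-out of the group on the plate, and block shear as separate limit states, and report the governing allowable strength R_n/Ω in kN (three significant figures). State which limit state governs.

Bolt shear: A_b = π·16²/4 = 201.1 mm²; R_n = 469 × 201.1 × 3 × 1 / 1000 = 282.9 kN → 282.9 / 2 = 141 kN.
Bearing: edge l_c = 16, r_n = 39.36 kN; interior l_c = 32, r_n = 78.72 kN; R_n = 39.36 + 2·78.72 = 196.8 kN → 98.4 kN.
Block shear: A_gv = 625, A_nv = 375, A_nt = 50 mm²; R_n = min(0.6F_uA_nv, 0.6F_yA_gv) + U_bs·F_u·A_nt = 112.8 kN → 56.4 kN.
Block shear governs: 56.4 kN.

56.4 kN (block shear governs)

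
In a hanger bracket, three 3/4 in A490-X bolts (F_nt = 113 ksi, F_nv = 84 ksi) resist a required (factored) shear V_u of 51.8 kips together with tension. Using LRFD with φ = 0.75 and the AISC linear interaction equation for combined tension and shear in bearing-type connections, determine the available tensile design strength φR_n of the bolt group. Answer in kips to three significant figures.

A_b = π·0.75²/4 = 0.4418 in²; f_rv = 51.8 / (3 × 0.4418) = 39.08 ksi.
F'_nt = 1.3 F_nt − (F_nt / φF_nv) f_rv = 1.3·113 − (113/(0.75·84))·39.08 = 76.8 ksi, capped at F_nt → F'_nt = 76.8 ksi.
R_n = F'_nt · A_b · n = 76.8 × 0.4418 × 3 = 101.8 kips.
Design strength φR_n = 0.75 × 101.8 = 76.3 kips.

76.3 kips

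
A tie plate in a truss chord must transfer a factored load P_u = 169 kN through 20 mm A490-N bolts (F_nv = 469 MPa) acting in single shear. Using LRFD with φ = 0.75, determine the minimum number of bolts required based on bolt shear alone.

2 bolts

A_b = π·20²/4 = 314.2 mm².
Per-bolt design strength φR_n = 0.75 × 469 × 314.2 × 1 / 1000 = 110.5 kN.
n ≥ 169 / 110.5 = 1.529 → use 2 bolts.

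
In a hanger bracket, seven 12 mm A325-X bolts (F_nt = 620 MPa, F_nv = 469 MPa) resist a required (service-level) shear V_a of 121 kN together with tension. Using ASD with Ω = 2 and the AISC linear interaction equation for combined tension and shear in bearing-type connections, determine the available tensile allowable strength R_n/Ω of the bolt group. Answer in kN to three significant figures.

159 kN

A_b = π·12²/4 = 113.1 mm²; f_rv = 121 × 1000 / (7 × 113.1) = 152.8 MPa.
F'_nt = 1.3 F_nt − (Ω F_nt / F_nv) f_rv = 1.3·620 − (2·620/469)·152.8 = 401.9 MPa, capped at F_nt → F'_nt = 401.9 MPa.
R_n = F'_nt · A_b · n = 401.9 × 113.1 × 7 / 1000 = 318.2 kN.
Allowable strength R_n/Ω = 318.2 / 2 = 159 kN.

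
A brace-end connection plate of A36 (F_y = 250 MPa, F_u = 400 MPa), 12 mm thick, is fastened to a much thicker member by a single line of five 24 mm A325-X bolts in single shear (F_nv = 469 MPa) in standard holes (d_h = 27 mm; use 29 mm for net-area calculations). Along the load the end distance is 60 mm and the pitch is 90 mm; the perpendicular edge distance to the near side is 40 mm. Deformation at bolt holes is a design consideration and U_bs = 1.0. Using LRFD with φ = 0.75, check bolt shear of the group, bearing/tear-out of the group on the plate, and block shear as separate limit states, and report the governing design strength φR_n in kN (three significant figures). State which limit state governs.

Bolt shear: A_b = π·24²/4 = 452.4 mm²; R_n = 469 × 452.4 × 5 × 1 / 1000 = 1061 kN → 0.75 × 1061 = 796 kN.
Bearing: edge l_c = 46.5, r_n = 267.8 kN; interior l_c = 63, r_n = 276.5 kN; R_n = 267.8 + 4·276.5 = 1374 kN → 1030 kN.
Block shear: A_gv = 5040, A_nv = 3474, A_nt = 306 mm²; R_n = min(0.6F_uA_nv, 0.6F_yA_gv) + U_bs·F_u·A_nt = 878.4 kN → 659 kN.
Block shear governs: 659 kN.

659 kN (block shear governs)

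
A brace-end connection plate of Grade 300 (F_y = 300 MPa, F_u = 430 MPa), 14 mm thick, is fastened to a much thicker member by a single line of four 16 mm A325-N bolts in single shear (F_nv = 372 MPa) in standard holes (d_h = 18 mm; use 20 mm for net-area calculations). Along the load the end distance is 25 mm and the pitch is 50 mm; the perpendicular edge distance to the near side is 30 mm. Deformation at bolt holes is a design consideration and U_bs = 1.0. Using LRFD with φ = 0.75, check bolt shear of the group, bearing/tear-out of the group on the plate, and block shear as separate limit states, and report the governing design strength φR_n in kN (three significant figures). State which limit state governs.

224 kN (bolt shear governs)

Bolt shear: A_b = π·16²/4 = 201.1 mm²; R_n = 372 × 201.1 × 4 × 1 / 1000 = 299.2 kN → 0.75 × 299.2 = 224 kN.
Bearing: edge l_c = 16, r_n = 115.6 kN; interior l_c = 32, r_n = 231.2 kN; R_n = 115.6 + 3·231.2 = 809.1 kN → 607 kN.
Block shear: A_gv = 2450, A_nv = 1470, A_nt = 280 mm²; R_n = min(0.6F_uA_nv, 0.6F_yA_gv) + U_bs·F_u·A_nt = 499.7 kN → 375 kN.
Bolt shear governs: 224 kN.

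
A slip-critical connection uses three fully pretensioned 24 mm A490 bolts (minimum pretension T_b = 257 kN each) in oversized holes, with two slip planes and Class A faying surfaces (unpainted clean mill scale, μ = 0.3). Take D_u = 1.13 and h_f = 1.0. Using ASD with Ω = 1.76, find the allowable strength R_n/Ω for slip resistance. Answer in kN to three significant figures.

297 kN

R_n = μ · D_u · h_f · T_b · n_s · n_b = 0.3 × 1.13 × 1.0 × 257 × 2 × 3 = 522.7 kN.
Allowable strength R_n/Ω = 522.7 / 1.76 = 297 kN.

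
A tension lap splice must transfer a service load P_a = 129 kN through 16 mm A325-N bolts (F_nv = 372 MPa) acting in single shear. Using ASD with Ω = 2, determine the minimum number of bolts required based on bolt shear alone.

4 bolts

A_b = π·16²/4 = 201.1 mm².
Per-bolt allowable strength R_n/Ω = 372 × 201.1 × 1 / 1000 / 2 = 37.4 kN.
n ≥ 129 / 37.4 = 3.449 → use 4 bolts.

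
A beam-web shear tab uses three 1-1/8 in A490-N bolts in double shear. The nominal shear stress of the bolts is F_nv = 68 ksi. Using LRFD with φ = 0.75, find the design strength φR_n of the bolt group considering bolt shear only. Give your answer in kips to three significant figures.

304 kips

A_b = π × 1.125² / 4 = 0.994 in².
R_n = F_nv · A_b · n · n_s = 68 × 0.994 × 3 × 2 = 405.6 kips.
Design strength φR_n = 0.75 × 405.6 = 304 kips.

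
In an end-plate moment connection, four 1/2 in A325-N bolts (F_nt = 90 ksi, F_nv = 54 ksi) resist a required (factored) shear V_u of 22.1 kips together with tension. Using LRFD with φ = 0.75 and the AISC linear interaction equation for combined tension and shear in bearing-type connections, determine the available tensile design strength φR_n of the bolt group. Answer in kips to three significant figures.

A_b = π·0.5²/4 = 0.1963 in²; f_rv = 22.1 / (4 × 0.1963) = 28.14 ksi.
F'_nt = 1.3 F_nt − (F_nt / φF_nv) f_rv = 1.3·90 − (90/(0.75·54))·28.14 = 54.47 ksi, capped at F_nt → F'_nt = 54.47 ksi.
R_n = F'_nt · A_b · n = 54.47 × 0.1963 × 4 = 42.78 kips.
Design strength φR_n = 0.75 × 42.78 = 32.1 kips.

32.1 kips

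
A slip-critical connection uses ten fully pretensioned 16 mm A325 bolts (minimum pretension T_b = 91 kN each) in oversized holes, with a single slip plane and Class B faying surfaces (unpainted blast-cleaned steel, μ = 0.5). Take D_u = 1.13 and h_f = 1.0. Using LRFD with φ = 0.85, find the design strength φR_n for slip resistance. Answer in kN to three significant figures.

437 kN

R_n = μ · D_u · h_f · T_b · n_s · n_b = 0.5 × 1.13 × 1.0 × 91 × 1 × 10 = 514.1 kN.
Design strength φR_n = 0.85 × 514.1 = 437 kN.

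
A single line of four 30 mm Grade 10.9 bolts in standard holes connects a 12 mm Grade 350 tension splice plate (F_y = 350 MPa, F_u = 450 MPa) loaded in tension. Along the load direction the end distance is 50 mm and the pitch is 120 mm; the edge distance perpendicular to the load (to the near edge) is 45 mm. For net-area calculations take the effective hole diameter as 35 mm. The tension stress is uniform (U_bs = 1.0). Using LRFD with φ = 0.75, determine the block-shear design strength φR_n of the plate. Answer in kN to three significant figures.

810 kN

Shear plane L_v = 50 + 3·120 = 410 mm; A_gv = 410 × 12 = 4920 mm².
A_nv = (410 − 3.5·35) × 12 = 3450 mm².
A_nt = (45 − 0.5·35) × 12 = 330 mm².
0.6 F_u A_nv = 931.5 kN; 0.6 F_y A_gv = 1033 kN → shear rupture governs the shear term.
R_n = 931.5 + 1.0 × 450 × 330 / 1000 = 1080 kN.
Design strength φR_n = 0.75 × 1080 = 810 kN.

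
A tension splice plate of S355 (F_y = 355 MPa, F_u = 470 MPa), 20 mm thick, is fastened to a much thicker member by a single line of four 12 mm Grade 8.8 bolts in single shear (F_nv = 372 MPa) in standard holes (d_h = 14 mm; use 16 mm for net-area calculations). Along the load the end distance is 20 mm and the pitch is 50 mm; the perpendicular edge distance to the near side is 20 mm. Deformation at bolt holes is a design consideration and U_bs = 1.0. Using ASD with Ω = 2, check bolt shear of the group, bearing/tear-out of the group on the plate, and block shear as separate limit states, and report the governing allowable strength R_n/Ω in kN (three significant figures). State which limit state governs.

Bolt shear: A_b = π·12²/4 = 113.1 mm²; R_n = 372 × 113.1 × 4 × 1 / 1000 = 168.3 kN → 168.3 / 2 = 84.1 kN.
Bearing: edge l_c = 13, r_n = 146.6 kN; interior l_c = 36, r_n = 270.7 kN; R_n = 146.6 + 3·270.7 = 958.8 kN → 479 kN.
Block shear: A_gv = 3400, A_nv = 2280, A_nt = 240 mm²; R_n = min(0.6F_uA_nv, 0.6F_yA_gv) + U_bs·F_u·A_nt = 755.8 kN → 378 kN.
Bolt shear governs: 84.1 kN.

84.1 kN (bolt shear governs)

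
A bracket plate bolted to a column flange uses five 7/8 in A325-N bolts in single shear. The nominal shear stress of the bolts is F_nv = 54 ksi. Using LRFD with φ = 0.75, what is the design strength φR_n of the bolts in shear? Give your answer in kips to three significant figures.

A_b = π × 0.875² / 4 = 0.6013 in².
R_n = F_nv · A_b · n · n_s = 54 × 0.6013 × 5 × 1 = 162.4 kips.
Design strength φR_n = 0.75 × 162.4 = 122 kips.

122 kips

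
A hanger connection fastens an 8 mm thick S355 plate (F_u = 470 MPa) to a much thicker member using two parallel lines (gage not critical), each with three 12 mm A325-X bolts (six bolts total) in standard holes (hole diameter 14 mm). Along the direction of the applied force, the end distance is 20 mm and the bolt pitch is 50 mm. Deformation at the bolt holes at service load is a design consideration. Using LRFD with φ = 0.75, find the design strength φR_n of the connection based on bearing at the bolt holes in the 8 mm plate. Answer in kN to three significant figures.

413 kN

Per bolt r_n = 1.2 l_c t F_u ≤ 2.4 d t F_u; upper limit = 2.4 × 12 × 8 × 470 / 1000 = 108.3 kN.
Edge bolt: l_c = 20 − 14/2 = 13 mm → 1.2 × 13 × 8 × 470 / 1000 = 58.66 → r_n = 58.66 kN.
Interior bolts: l_c = 50 − 14 = 36 mm → 1.2 × 36 × 8 × 470 / 1000 = 162.4 → r_n = 108.3 kN.
R_n = 2 × 58.66 + 4 × 108.3 = 550.5 kN.
Design strength φR_n = 0.75 × 550.5 = 413 kN.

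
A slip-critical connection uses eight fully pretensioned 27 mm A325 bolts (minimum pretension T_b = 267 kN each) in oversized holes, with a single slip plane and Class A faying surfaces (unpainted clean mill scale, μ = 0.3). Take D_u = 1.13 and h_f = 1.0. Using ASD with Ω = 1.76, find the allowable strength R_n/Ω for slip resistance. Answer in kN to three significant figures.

R_n = μ · D_u · h_f · T_b · n_s · n_b = 0.3 × 1.13 × 1.0 × 267 × 1 × 8 = 724.1 kN.
Allowable strength R_n/Ω = 724.1 / 1.76 = 411 kN.

411 kN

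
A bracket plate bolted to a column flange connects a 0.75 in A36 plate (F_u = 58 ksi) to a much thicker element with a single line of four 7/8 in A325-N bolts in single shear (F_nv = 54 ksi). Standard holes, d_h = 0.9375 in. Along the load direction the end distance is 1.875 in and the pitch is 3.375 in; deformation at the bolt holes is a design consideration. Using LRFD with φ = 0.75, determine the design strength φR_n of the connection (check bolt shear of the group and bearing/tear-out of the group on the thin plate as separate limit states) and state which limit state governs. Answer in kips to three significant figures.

97.4 kips (bolt shear governs)

Bolt shear: A_b = π·0.875²/4 = 0.6013 in²; R_n = 54 × 0.6013 × 4 × 1 = 129.9 kips → 0.75 × 129.9 = 97.4 kips.
Bearing (1.2 l_c t F_u ≤ 2.4 d t F_u): upper limit = 2.4·0.875·0.75·58 = 91.35 kips.
  Edge l_c = 1.875 − 0.9375/2 = 1.406 → r_n = 73.41 kips; interior l_c = 3.375 − 0.9375 = 2.438 → r_n = 91.35 kips.
  R_n,bearing = 1·73.41 + 3·91.35 = 347.5 kips → 0.75 × 347.5 = 261 kips.
Bolt shear governs: 97.4 kips.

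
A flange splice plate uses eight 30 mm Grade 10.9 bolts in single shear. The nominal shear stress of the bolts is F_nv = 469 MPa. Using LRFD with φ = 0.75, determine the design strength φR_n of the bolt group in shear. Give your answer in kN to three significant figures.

1990 kN

A_b = π × 30² / 4 = 706.9 mm².
R_n = F_nv · A_b · n · n_s = 469 × 706.9 × 8 × 1 / 1000 = 2652 kN.
Design strength φR_n = 0.75 × 2652 = 1990 kN.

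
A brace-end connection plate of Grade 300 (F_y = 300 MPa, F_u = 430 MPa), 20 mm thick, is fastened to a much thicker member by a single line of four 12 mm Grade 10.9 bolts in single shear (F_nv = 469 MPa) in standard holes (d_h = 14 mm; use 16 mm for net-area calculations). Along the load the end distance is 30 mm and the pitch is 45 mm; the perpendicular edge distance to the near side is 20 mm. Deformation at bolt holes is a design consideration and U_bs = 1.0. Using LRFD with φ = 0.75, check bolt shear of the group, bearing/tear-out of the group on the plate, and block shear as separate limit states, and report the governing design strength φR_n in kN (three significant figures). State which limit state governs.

159 kN (bolt shear governs)

Bolt shear: A_b = π·12²/4 = 113.1 mm²; R_n = 469 × 113.1 × 4 × 1 / 1000 = 212.2 kN → 0.75 × 212.2 = 159 kN.
Bearing: edge l_c = 23, r_n = 237.4 kN; interior l_c = 31, r_n = 247.7 kN; R_n = 237.4 + 3·247.7 = 980.4 kN → 735 kN.
Block shear: A_gv = 3300, A_nv = 2180, A_nt = 240 mm²; R_n = min(0.6F_uA_nv, 0.6F_yA_gv) + U_bs·F_u·A_nt = 665.6 kN → 499 kN.
Bolt shear governs: 159 kN.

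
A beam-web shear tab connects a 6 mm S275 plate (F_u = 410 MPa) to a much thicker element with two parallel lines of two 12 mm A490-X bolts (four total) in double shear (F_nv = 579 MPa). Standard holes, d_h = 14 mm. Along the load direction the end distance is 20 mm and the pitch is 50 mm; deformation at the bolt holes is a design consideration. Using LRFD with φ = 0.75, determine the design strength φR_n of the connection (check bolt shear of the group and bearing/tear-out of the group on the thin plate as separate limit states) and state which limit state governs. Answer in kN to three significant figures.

164 kN (bearing governs)

Bolt shear: A_b = π·12²/4 = 113.1 mm²; R_n = 579 × 113.1 × 4 × 2 / 1000 = 523.9 kN → 0.75 × 523.9 = 393 kN.
Bearing (1.2 l_c t F_u ≤ 2.4 d t F_u): upper limit = 2.4·12·6·410 / 1000 = 70.85 kN.
  Edge l_c = 20 − 14/2 = 13 → r_n = 38.38 kN; interior l_c = 50 − 14 = 36 → r_n = 70.85 kN.
  R_n,bearing = 2·38.38 + 2·70.85 = 218.4 kN → 0.75 × 218.4 = 164 kN.
Bearing governs: 164 kN.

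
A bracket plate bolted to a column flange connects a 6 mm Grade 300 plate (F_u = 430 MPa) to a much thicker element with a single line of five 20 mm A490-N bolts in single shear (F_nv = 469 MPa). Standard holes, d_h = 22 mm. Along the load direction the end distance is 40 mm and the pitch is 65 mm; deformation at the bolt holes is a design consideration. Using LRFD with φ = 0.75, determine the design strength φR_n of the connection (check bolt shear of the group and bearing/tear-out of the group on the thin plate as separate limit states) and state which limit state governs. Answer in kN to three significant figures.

439 kN (bearing governs)

Bolt shear: A_b = π·20²/4 = 314.2 mm²; R_n = 469 × 314.2 × 5 × 1 / 1000 = 736.7 kN → 0.75 × 736.7 = 553 kN.
Bearing (1.2 l_c t F_u ≤ 2.4 d t F_u): upper limit = 2.4·20·6·430 / 1000 = 123.8 kN.
  Edge l_c = 40 − 22/2 = 29 → r_n = 89.78 kN; interior l_c = 65 − 22 = 43 → r_n = 123.8 kN.
  R_n,bearing = 1·89.78 + 4·123.8 = 585.1 kN → 0.75 × 585.1 = 439 kN.
Bearing governs: 439 kN.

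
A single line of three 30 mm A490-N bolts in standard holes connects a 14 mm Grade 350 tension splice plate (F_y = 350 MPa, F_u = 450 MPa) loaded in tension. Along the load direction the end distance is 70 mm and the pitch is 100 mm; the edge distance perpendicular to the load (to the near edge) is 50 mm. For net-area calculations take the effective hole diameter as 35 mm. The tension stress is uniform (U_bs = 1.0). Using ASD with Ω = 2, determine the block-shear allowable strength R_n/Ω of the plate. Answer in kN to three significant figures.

Shear plane L_v = 70 + 2·100 = 270 mm; A_gv = 270 × 14 = 3780 mm².
A_nv = (270 − 2.5·35) × 14 = 2555 mm².
A_nt = (50 − 0.5·35) × 14 = 455 mm².
0.6 F_u A_nv = 689.9 kN; 0.6 F_y A_gv = 793.8 kN → shear rupture governs the shear term.
R_n = 689.9 + 1.0 × 450 × 455 / 1000 = 894.6 kN.
Allowable strength R_n/Ω = 894.6 / 2 = 447 kN.

447 kN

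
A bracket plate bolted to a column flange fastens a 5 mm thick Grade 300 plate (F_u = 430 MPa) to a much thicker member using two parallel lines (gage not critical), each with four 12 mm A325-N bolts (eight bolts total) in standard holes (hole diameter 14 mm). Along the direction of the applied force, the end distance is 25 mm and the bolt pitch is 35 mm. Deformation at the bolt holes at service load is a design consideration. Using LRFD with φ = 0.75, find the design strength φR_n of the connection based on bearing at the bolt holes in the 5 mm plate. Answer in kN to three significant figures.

Per bolt r_n = 1.2 l_c t F_u ≤ 2.4 d t F_u; upper limit = 2.4 × 12 × 5 × 430 / 1000 = 61.92 kN.
Edge bolt: l_c = 25 − 14/2 = 18 mm → 1.2 × 18 × 5 × 430 / 1000 = 46.44 → r_n = 46.44 kN.
Interior bolts: l_c = 35 − 14 = 21 mm → 1.2 × 21 × 5 × 430 / 1000 = 54.18 → r_n = 54.18 kN.
R_n = 2 × 46.44 + 6 × 54.18 = 418 kN.
Design strength φR_n = 0.75 × 418 = 313 kN.

313 kN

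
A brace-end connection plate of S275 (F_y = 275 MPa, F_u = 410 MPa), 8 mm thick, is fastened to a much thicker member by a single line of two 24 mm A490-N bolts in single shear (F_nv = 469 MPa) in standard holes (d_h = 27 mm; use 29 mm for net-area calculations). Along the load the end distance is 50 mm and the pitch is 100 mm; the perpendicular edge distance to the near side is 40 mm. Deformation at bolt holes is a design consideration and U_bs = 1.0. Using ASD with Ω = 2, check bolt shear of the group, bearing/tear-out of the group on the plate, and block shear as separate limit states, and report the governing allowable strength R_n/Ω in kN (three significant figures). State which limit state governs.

Bolt shear: A_b = π·24²/4 = 452.4 mm²; R_n = 469 × 452.4 × 2 × 1 / 1000 = 424.3 kN → 424.3 / 2 = 212 kN.
Bearing: edge l_c = 36.5, r_n = 143.7 kN; interior l_c = 73, r_n = 188.9 kN; R_n = 143.7 + 1·188.9 = 332.6 kN → 166 kN.
Block shear: A_gv = 1200, A_nv = 852, A_nt = 204 mm²; R_n = min(0.6F_uA_nv, 0.6F_yA_gv) + U_bs·F_u·A_nt = 281.6 kN → 141 kN.
Block shear governs: 141 kN.

141 kN (block shear governs)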